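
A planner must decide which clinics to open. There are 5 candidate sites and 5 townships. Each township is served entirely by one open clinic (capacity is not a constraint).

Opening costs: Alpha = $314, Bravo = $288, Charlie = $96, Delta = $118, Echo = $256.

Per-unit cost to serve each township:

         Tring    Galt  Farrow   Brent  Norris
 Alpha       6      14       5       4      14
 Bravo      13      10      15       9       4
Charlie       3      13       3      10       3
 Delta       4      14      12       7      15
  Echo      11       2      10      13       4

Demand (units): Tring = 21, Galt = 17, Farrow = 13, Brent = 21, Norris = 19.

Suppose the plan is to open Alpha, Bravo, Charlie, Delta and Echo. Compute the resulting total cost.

Total cost: 1349

Each township is assigned to its cheapest site among the open ones.
{Alpha, Bravo, Charlie, Delta, Echo}: Tring→Charlie 3·21=63, Galt→Echo 2·17=34, Farrow→Charlie 3·13=39, Brent→Alpha 4·21=84, Norris→Charlie 3·19=57. Service 277; fixed 1072; total 1349.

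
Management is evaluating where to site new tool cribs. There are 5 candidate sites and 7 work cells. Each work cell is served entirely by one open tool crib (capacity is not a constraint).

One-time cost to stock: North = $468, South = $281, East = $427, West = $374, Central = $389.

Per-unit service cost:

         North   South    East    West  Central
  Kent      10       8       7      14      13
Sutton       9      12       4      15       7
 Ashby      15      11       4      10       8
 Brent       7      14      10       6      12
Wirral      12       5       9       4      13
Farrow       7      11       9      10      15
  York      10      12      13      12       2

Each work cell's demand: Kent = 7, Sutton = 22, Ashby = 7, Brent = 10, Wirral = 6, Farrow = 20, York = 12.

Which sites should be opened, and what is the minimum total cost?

For any fixed open set, each work cell goes to its cheapest open site; total = fixed + service.
{East}: Kent→East 7·7=49, Sutton→East 4·22=88, Ashby→East 4·7=28, Brent→East 10·10=100, Wirral→East 9·6=54, Farrow→East 9·20=180, York→East 13·12=156. Service 655; fixed 427; total 1082.
{South}: Kent→South 8·7=56, Sutton→South 12·22=264, Ashby→South 11·7=77, Brent→South 14·10=140, Wirral→South 5·6=30, Farrow→South 11·20=220, York→South 12·12=144. Service 931; fixed 281; total 1212.
{Central}: Kent→Central 13·7=91, Sutton→Central 7·22=154, Ashby→Central 8·7=56, Brent→Central 12·10=120, Wirral→Central 13·6=78, Farrow→Central 15·20=300, York→Central 2·12=24. Service 823; fixed 389; total 1212.
{North, South, East, West, Central}: service 413 + fixed 1939 = 2352
No other subset beats 1082.

Open East only; minimum total cost 1082.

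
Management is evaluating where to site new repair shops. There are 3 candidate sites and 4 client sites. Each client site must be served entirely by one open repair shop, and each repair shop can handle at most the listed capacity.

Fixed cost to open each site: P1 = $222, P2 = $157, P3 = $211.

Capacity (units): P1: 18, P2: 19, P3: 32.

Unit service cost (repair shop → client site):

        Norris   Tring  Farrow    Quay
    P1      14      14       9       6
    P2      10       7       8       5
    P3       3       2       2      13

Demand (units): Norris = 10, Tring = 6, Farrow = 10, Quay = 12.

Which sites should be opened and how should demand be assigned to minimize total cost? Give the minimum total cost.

Minimum total cost: 490

Open {P2, P3}: Norris→P3 3·10=30, Tring→P3 2·6=12, Farrow→P3 2·10=20, Quay→P2 5·12=60.
Loads: P2 carries 12/19, P3 carries 26/32. Service 122; fixed 368; total 490.
Next best feasible plan costs 520.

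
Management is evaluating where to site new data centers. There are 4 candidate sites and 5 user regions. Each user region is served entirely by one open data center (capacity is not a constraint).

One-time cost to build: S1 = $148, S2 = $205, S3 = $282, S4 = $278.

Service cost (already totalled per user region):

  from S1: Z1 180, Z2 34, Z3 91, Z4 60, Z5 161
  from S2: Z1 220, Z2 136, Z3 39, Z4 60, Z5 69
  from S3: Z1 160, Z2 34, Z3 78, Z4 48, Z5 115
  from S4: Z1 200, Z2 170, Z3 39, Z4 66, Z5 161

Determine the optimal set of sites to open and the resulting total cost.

For any fixed open set, each user region goes to its cheapest open site; total = fixed + service.
{S1}: Z1→S1 180, Z2→S1 34, Z3→S1 91, Z4→S1 60, Z5→S1 161. Service 526; fixed 148; total 674.
{S3}: service 435 + fixed 282 = 717
{S2}: service 524 + fixed 205 = 729
{S1, S2, S3, S4}: service 350 + fixed 913 = 1263
No other subset beats 674.

Open S1 only; minimum total cost 674.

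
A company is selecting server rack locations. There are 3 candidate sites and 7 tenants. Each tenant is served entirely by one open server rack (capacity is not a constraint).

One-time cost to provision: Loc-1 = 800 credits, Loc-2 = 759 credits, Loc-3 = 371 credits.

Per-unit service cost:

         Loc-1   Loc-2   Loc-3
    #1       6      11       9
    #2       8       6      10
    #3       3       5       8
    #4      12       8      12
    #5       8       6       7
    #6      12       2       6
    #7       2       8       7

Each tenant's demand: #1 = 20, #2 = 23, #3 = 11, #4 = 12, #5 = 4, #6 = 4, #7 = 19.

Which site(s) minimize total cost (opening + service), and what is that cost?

Open Loc-3 only; minimum total cost 1198.

For any fixed open set, each tenant goes to its cheapest open site; total = fixed + service.
{Loc-3}: #1→Loc-3 9·20=180, #2→Loc-3 10·23=230, #3→Loc-3 8·11=88, #4→Loc-3 12·12=144, #5→Loc-3 7·4=28, #6→Loc-3 6·4=24, #7→Loc-3 7·19=133. Service 827; fixed 371; total 1198.
{Loc-1}: service 599 + fixed 800 = 1399
{Loc-2}: service 693 + fixed 759 = 1452
{Loc-1, Loc-2, Loc-3}: service 457 + fixed 1930 = 2387
(All 7 nonempty subsets were checked; Loc-3 only is lowest.)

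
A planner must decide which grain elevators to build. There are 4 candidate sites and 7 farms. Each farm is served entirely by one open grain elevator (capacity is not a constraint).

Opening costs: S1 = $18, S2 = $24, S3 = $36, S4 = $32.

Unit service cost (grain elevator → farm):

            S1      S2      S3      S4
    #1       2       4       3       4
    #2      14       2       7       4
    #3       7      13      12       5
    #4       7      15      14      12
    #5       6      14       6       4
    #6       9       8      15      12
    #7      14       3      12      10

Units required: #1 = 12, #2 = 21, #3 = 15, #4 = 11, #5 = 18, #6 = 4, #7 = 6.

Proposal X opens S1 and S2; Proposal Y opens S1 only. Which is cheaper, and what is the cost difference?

Proposal X is cheaper by 298.

Proposal X: {S1, S2}: #1→S1 2·12=24, #2→S2 2·21=42, #3→S1 7·15=105, #4→S1 7·11=77, #5→S1 6·18=108, #6→S2 8·4=32, #7→S2 3·6=18. Service 406; fixed 42; total 448.
Proposal Y: {S1}: #1→S1 2·12=24, #2→S1 14·21=294, #3→S1 7·15=105, #4→S1 7·11=77, #5→S1 6·18=108, #6→S1 9·4=36, #7→S1 14·6=84. Service 728; fixed 18; total 746.
Difference: |448 − 746| = 298.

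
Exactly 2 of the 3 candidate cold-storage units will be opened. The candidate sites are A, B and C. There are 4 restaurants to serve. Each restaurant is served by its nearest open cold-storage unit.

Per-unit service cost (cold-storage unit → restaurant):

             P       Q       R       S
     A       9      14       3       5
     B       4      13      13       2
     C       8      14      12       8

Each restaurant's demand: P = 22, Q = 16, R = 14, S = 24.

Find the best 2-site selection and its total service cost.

Choose A and B; total service cost 386.

With exactly 2 open, each restaurant uses its cheapest among the chosen.
{A, B}: P→B 4·22=88, Q→B 13·16=208, R→A 3·14=42, S→B 2·24=48. Service cost 386.
{B, C}: service cost 512
{A, C}: service cost 562
Among all 3 size-2 choices, {A, B} is lowest.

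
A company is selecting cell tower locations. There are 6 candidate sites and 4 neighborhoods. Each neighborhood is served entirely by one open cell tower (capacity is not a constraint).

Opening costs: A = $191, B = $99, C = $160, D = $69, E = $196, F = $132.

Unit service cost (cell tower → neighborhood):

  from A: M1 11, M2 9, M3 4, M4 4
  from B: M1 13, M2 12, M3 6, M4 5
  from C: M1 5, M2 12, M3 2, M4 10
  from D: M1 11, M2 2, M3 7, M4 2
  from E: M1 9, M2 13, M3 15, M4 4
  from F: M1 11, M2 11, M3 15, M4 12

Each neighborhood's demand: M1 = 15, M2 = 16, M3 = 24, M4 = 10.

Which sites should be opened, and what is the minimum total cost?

Open C and D; minimum total cost 404.

For any fixed open set, each neighborhood goes to its cheapest open site; total = fixed + service.
{C, D}: M1→C 5·15=75, M2→D 2·16=32, M3→C 2·24=48, M4→D 2·10=20. Service 175; fixed 229; total 404.
{D}: service 385 + fixed 69 = 454
{B, C, D}: service 175 + fixed 328 = 503
{A, B, C, D, E, F}: service 175 + fixed 847 = 1022
No other subset beats 404.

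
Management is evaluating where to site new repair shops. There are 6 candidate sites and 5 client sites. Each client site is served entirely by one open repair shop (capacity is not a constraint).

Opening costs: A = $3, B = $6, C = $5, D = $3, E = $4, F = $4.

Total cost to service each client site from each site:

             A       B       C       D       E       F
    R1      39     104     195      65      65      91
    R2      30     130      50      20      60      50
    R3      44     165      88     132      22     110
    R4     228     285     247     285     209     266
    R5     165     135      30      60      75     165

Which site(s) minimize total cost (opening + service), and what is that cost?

For any fixed open set, each client site goes to its cheapest open site; total = fixed + service.
{A, C, D, E}: R1→A 39, R2→D 20, R3→E 22, R4→E 209, R5→C 30. Service 320; fixed 15; total 335.
{A, C, D, E, F}: service 320 + fixed 19 = 339
{A, B, C, D, E}: service 320 + fixed 21 = 341
{A, B, C, D, E, F}: service 320 + fixed 25 = 345
No other subset beats 335.

Open A, C, D and E; minimum total cost 335.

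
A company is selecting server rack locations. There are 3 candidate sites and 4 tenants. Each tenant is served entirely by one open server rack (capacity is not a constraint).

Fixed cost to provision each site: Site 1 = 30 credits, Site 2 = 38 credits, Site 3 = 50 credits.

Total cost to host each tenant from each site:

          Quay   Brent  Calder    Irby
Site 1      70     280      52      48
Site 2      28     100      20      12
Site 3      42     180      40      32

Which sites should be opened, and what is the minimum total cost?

Open Site 2 only; minimum total cost 198.

For any fixed open set, each tenant goes to its cheapest open site; total = fixed + service.
{Site 2}: Quay→Site 2 28, Brent→Site 2 100, Calder→Site 2 20, Irby→Site 2 12. Service 160; fixed 38; total 198.
{Site 1, Site 2}: Quay→Site 2 28, Brent→Site 2 100, Calder→Site 2 20, Irby→Site 2 12. Service 160; fixed 68; total 228.
{Site 2, Site 3}: service 160 + fixed 88 = 248
{Site 1, Site 2, Site 3}: service 160 + fixed 118 = 278
No other subset beats 198.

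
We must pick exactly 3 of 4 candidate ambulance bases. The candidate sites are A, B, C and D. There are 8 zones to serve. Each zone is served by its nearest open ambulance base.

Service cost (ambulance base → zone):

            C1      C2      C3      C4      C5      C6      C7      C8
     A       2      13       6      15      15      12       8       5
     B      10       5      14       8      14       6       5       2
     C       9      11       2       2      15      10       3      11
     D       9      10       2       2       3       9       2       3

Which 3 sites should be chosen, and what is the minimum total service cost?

Choose A, B and D; total service cost 24.

With exactly 3 open, each zone uses its cheapest among the chosen.
{A, B, D}: C1→A 2, C2→B 5, C3→D 2, C4→D 2, C5→D 3, C6→B 6, C7→D 2, C8→B 2. Service cost 24.
{B, C, D}: service cost 31
{A, C, D}: service cost 33
Among all 4 size-3 choices, {A, B, D} is lowest.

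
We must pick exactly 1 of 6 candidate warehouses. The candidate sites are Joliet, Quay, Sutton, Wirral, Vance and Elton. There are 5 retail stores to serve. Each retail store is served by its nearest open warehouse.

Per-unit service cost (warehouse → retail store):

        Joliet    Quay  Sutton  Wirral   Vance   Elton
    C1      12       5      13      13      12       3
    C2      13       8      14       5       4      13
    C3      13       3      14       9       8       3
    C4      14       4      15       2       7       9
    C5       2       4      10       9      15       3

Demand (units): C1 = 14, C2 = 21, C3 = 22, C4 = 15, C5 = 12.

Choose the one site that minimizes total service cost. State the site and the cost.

Choose Quay only; total service cost 412.

With exactly 1 open, each retail store uses its cheapest among the chosen.
{Quay}: C1→Quay 5·14=70, C2→Quay 8·21=168, C3→Quay 3·22=66, C4→Quay 4·15=60, C5→Quay 4·12=48. Service cost 412.
{Elton}: service cost 552
{Wirral}: service cost 623
Among all 6 size-1 choices, {Quay} is lowest.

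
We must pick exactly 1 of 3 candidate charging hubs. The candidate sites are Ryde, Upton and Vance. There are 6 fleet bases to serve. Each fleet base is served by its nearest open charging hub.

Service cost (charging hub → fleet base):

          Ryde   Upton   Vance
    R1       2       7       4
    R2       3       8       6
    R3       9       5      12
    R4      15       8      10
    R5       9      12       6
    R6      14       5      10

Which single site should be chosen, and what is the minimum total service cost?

Choose Upton only; total service cost 45.

With exactly 1 open, each fleet base uses its cheapest among the chosen.
{Upton}: R1→Upton 7, R2→Upton 8, R3→Upton 5, R4→Upton 8, R5→Upton 12, R6→Upton 5. Service cost 45.
{Vance}: service cost 48
{Ryde}: service cost 52
Among all 3 size-1 choices, {Upton} is lowest.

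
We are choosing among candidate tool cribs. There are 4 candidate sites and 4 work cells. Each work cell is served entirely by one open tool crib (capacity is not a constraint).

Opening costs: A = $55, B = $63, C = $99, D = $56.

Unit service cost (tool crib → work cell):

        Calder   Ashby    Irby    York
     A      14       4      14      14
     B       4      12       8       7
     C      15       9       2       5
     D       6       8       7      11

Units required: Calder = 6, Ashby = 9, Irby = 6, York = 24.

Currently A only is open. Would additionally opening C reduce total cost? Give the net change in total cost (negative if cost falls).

Current service cost with {A}: 540.
Adding C: each work cell re-picks its cheapest; new service cost 252, saving 288.
Extra fixed cost: 99. Net change = 99 − 288 = -189.
(Totals: 595 → 406.)

Yes — net change −189 (cost falls by 189).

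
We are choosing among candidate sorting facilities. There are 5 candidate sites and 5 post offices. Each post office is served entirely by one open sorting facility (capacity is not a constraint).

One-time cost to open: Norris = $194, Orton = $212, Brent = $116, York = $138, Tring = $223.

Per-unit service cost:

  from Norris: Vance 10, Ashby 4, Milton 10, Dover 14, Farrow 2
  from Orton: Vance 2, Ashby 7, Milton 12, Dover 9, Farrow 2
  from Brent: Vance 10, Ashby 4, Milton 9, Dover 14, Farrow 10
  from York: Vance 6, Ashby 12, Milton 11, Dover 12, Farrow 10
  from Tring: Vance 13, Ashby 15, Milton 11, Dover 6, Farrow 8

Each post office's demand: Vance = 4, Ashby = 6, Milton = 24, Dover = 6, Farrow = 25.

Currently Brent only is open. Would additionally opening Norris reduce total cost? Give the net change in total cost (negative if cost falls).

Current service cost with {Brent}: 614.
Adding Norris: each post office re-picks its cheapest; new service cost 414, saving 200.
Extra fixed cost: 194. Net change = 194 − 200 = -6.
(Totals: 730 → 724.)

Yes — net change −6 (cost falls by 6).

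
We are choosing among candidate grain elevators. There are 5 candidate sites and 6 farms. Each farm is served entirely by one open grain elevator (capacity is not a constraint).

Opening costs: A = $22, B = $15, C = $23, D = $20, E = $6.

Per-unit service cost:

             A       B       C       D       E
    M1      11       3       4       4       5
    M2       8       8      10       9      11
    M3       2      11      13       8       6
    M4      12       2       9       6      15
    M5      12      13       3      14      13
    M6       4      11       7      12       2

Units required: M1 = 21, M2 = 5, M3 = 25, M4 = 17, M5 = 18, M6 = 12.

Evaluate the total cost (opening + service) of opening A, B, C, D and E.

Total cost: 351

Each farm is assigned to its cheapest site among the open ones.
{A, B, C, D, E}: M1→B 3·21=63, M2→A 8·5=40, M3→A 2·25=50, M4→B 2·17=34, M5→C 3·18=54, M6→E 2·12=24. Service 265; fixed 86; total 351.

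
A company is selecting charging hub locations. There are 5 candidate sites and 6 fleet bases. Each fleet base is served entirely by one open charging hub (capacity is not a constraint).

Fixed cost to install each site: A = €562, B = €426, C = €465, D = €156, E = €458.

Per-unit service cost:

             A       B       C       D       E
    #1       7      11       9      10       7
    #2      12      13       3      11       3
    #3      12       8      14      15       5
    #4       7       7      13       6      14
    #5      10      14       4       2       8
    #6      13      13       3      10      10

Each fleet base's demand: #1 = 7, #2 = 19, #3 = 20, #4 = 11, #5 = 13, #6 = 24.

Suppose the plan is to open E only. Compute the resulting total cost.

Each fleet base is assigned to its cheapest site among the open ones.
{E}: #1→E 7·7=49, #2→E 3·19=57, #3→E 5·20=100, #4→E 14·11=154, #5→E 8·13=104, #6→E 10·24=240. Service 704; fixed 458; total 1162.

Total cost: 1162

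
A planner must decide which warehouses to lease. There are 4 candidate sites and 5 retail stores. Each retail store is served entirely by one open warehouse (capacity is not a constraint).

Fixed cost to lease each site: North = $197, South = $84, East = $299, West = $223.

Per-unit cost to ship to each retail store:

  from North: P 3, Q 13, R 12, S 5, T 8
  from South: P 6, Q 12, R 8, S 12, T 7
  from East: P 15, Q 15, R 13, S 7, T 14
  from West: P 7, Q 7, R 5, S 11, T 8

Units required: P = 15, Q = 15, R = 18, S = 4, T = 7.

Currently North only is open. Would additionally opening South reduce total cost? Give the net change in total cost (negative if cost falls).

Yes — net change −10 (cost falls by 10).

Current service cost with {North}: 532.
Adding South: each retail store re-picks its cheapest; new service cost 438, saving 94.
Extra fixed cost: 84. Net change = 84 − 94 = -10.
(Totals: 729 → 719.)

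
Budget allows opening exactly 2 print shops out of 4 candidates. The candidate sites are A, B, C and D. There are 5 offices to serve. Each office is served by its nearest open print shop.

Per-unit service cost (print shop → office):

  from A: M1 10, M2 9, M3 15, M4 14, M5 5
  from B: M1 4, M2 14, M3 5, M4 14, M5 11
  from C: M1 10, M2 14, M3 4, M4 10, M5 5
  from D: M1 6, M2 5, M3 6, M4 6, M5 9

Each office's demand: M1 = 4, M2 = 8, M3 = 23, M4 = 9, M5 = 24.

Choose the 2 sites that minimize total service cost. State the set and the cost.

Choose C and D; total service cost 330.

With exactly 2 open, each office uses its cheapest among the chosen.
{C, D}: M1→D 6·4=24, M2→D 5·8=40, M3→C 4·23=92, M4→D 6·9=54, M5→C 5·24=120. Service cost 330.
{A, D}: service cost 376
{A, C}: service cost 414
Among all 6 size-2 choices, {C, D} is lowest.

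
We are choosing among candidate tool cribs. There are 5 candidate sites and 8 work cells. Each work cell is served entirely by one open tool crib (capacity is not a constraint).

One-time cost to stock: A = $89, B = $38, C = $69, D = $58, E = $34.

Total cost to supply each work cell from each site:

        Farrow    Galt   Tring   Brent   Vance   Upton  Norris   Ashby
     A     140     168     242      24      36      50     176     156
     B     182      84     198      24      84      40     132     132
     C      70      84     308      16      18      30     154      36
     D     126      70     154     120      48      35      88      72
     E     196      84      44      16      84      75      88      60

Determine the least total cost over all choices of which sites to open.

For any fixed open set, each work cell goes to its cheapest open site; total = fixed + service.
{C, E}: Farrow→C 70, Galt→C 84, Tring→E 44, Brent→C 16, Vance→C 18, Upton→C 30, Norris→E 88, Ashby→C 36. Service 386; fixed 103; total 489.
{B, C, E}: service 386 + fixed 141 = 527
{C, D, E}: service 372 + fixed 161 = 533
{A, B, C, D, E}: service 372 + fixed 288 = 660
No other subset beats 489.

Minimum total cost: 489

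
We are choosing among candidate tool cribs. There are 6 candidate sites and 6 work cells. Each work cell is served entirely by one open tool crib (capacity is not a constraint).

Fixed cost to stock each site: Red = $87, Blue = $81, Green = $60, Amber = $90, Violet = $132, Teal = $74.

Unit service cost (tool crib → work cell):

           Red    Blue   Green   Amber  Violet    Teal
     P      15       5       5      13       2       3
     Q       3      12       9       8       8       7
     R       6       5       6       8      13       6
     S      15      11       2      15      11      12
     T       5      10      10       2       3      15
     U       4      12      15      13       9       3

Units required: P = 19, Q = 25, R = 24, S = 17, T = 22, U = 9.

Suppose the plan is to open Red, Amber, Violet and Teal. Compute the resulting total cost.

Total cost: 898

Each work cell is assigned to its cheapest site among the open ones.
{Red, Amber, Violet, Teal}: P→Violet 2·19=38, Q→Red 3·25=75, R→Red 6·24=144, S→Violet 11·17=187, T→Amber 2·22=44, U→Teal 3·9=27. Service 515; fixed 383; total 898.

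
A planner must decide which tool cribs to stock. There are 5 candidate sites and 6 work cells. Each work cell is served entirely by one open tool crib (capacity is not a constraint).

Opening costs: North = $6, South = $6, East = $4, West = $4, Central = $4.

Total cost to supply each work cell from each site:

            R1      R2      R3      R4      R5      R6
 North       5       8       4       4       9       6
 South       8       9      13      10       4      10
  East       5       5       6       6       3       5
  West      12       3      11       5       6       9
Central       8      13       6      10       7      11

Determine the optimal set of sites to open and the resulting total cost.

Open East only; minimum total cost 34.

For any fixed open set, each work cell goes to its cheapest open site; total = fixed + service.
{East}: R1→East 5, R2→East 5, R3→East 6, R4→East 6, R5→East 3, R6→East 5. Service 30; fixed 4; total 34.
{East, West}: R1→East 5, R2→West 3, R3→East 6, R4→West 5, R5→East 3, R6→East 5. Service 27; fixed 8; total 35.
{North, East}: service 26 + fixed 10 = 36
{North, South, East, West, Central}: service 24 + fixed 24 = 48
No other subset beats 34.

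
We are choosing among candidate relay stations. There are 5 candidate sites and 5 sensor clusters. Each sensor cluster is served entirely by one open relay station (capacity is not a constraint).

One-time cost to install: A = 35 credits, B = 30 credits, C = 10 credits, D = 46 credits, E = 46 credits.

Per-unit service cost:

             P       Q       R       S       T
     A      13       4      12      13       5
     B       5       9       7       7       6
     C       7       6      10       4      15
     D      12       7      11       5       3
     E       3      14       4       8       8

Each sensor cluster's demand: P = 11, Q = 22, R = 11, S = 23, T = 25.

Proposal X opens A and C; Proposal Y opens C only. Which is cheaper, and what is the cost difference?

Proposal X is cheaper by 259.

Proposal X: {A, C}: P→C 7·11=77, Q→A 4·22=88, R→C 10·11=110, S→C 4·23=92, T→A 5·25=125. Service 492; fixed 45; total 537.
Proposal Y: {C}: P→C 7·11=77, Q→C 6·22=132, R→C 10·11=110, S→C 4·23=92, T→C 15·25=375. Service 786; fixed 10; total 796.
Difference: |537 − 796| = 259.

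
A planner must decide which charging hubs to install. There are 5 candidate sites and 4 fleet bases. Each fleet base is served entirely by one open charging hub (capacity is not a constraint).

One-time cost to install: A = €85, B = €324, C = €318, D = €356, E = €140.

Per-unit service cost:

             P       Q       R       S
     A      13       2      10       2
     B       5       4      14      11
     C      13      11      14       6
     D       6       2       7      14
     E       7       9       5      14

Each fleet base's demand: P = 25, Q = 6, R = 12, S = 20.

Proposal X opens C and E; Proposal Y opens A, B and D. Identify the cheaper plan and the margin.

Proposal X is cheaper by 159.

Proposal X: {C, E}: P→E 7·25=175, Q→E 9·6=54, R→E 5·12=60, S→C 6·20=120. Service 409; fixed 458; total 867.
Proposal Y: {A, B, D}: P→B 5·25=125, Q→A 2·6=12, R→D 7·12=84, S→A 2·20=40. Service 261; fixed 765; total 1026.
Difference: |867 − 1026| = 159.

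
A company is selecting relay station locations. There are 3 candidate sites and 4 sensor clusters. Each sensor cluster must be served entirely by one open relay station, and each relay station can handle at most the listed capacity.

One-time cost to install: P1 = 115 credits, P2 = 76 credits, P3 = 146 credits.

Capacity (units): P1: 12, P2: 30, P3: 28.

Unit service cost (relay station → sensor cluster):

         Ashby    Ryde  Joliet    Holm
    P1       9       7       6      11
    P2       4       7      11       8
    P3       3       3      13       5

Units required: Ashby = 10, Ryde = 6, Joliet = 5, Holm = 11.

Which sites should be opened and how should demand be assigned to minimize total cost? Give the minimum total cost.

Open {P2, P3}: Ashby→P3 3·10=30, Ryde→P3 3·6=18, Joliet→P2 11·5=55, Holm→P3 5·11=55.
Loads: P2 carries 5/30, P3 carries 27/28. Service 158; fixed 222; total 380.
Next best feasible plan costs 390.

Minimum total cost: 380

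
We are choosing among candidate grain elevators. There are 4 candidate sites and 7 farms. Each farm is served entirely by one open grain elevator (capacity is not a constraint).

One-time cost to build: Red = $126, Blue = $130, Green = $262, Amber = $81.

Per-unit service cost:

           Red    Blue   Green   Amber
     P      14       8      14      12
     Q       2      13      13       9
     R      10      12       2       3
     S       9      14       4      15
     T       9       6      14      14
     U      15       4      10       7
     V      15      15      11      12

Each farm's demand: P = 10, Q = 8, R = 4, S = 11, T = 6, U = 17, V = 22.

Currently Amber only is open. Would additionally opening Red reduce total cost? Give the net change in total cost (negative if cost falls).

Current service cost with {Amber}: 836.
Adding Red: each farm re-picks its cheapest; new service cost 684, saving 152.
Extra fixed cost: 126. Net change = 126 − 152 = -26.
(Totals: 917 → 891.)

Yes — net change −26 (cost falls by 26).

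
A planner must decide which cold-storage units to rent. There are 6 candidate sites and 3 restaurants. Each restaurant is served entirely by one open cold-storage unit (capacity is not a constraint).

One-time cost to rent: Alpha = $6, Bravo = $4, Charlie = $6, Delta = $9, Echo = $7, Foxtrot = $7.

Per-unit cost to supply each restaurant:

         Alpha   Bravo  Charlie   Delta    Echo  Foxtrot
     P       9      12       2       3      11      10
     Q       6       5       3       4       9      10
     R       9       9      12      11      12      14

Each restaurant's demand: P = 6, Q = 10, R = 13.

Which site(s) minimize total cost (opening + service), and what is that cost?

For any fixed open set, each restaurant goes to its cheapest open site; total = fixed + service.
{Bravo, Charlie}: P→Charlie 2·6=12, Q→Charlie 3·10=30, R→Bravo 9·13=117. Service 159; fixed 10; total 169.
{Alpha, Charlie}: service 159 + fixed 12 = 171
{Alpha, Bravo, Charlie}: service 159 + fixed 16 = 175
{Alpha, Bravo, Charlie, Delta, Echo, Foxtrot}: service 159 + fixed 39 = 198
No other subset beats 169.

Open Bravo and Charlie; minimum total cost 169.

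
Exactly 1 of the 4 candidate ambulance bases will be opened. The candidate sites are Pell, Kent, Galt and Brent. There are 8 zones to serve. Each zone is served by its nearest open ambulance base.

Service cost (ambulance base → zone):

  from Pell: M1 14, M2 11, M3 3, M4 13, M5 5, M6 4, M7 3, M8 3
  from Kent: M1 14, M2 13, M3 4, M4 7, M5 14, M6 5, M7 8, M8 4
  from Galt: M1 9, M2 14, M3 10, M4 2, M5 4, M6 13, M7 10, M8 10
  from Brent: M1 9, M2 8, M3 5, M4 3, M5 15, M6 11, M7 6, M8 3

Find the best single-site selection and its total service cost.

Choose Pell only; total service cost 56.

With exactly 1 open, each zone uses its cheapest among the chosen.
{Pell}: M1→Pell 14, M2→Pell 11, M3→Pell 3, M4→Pell 13, M5→Pell 5, M6→Pell 4, M7→Pell 3, M8→Pell 3. Service cost 56.
{Brent}: service cost 60
{Kent}: service cost 69
Among all 4 size-1 choices, {Pell} is lowest.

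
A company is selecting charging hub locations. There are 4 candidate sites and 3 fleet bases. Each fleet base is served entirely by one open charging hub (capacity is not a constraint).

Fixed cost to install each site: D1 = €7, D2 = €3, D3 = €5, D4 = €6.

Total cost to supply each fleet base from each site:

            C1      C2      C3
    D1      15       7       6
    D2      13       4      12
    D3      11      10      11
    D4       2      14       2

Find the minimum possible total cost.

For any fixed open set, each fleet base goes to its cheapest open site; total = fixed + service.
{D2, D4}: C1→D4 2, C2→D2 4, C3→D4 2. Service 8; fixed 9; total 17.
{D2, D3, D4}: C1→D4 2, C2→D2 4, C3→D4 2. Service 8; fixed 14; total 22.
{D1, D2, D4}: C1→D4 2, C2→D2 4, C3→D4 2. Service 8; fixed 16; total 24.
{D1, D2, D3, D4}: service 8 + fixed 21 = 29
No other subset beats 17.

Minimum total cost: 17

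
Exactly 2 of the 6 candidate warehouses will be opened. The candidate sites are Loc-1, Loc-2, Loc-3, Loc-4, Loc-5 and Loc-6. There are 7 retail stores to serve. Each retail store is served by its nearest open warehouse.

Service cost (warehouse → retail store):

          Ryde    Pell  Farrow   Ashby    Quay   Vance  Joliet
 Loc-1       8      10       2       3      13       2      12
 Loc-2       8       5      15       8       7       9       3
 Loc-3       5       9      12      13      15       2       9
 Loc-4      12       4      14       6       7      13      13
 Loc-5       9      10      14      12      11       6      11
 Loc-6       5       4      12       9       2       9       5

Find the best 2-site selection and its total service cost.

With exactly 2 open, each retail store uses its cheapest among the chosen.
{Loc-1, Loc-6}: Ryde→Loc-6 5, Pell→Loc-6 4, Farrow→Loc-1 2, Ashby→Loc-1 3, Quay→Loc-6 2, Vance→Loc-1 2, Joliet→Loc-6 5. Service cost 23.
{Loc-1, Loc-2}: service cost 30
{Loc-1, Loc-4}: service cost 38
Among all 15 size-2 choices, {Loc-1, Loc-6} is lowest.

Choose Loc-1 and Loc-6; total service cost 23.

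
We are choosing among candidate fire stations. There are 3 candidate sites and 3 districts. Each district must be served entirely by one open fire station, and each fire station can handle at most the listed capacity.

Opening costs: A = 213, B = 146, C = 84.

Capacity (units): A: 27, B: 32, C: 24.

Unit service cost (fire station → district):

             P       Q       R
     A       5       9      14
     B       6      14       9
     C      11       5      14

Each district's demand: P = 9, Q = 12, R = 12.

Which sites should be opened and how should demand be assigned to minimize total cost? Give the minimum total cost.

Minimum total cost: 452

Open {B, C}: P→B 6·9=54, Q→C 5·12=60, R→B 9·12=108.
Loads: B carries 21/32, C carries 12/24. Service 222; fixed 230; total 452.
Next best feasible plan costs 497.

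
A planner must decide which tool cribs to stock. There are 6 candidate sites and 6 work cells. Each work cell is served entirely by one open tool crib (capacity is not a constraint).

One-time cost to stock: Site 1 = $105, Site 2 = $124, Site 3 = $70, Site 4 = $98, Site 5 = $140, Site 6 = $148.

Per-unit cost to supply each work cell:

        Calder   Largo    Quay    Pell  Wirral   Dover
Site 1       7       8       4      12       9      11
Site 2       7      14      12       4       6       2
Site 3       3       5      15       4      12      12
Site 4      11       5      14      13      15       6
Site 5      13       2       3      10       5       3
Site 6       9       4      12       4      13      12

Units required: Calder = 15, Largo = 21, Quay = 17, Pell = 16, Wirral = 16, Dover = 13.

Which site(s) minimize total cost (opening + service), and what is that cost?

For any fixed open set, each work cell goes to its cheapest open site; total = fixed + service.
{Site 3, Site 5}: Calder→Site 3 3·15=45, Largo→Site 5 2·21=42, Quay→Site 5 3·17=51, Pell→Site 3 4·16=64, Wirral→Site 5 5·16=80, Dover→Site 5 3·13=39. Service 321; fixed 210; total 531.
{Site 3, Site 4, Site 5}: Calder→Site 3 3·15=45, Largo→Site 5 2·21=42, Quay→Site 5 3·17=51, Pell→Site 3 4·16=64, Wirral→Site 5 5·16=80, Dover→Site 5 3·13=39. Service 321; fixed 308; total 629.
{Site 2, Site 5}: Calder→Site 2 7·15=105, Largo→Site 5 2·21=42, Quay→Site 5 3·17=51, Pell→Site 2 4·16=64, Wirral→Site 5 5·16=80, Dover→Site 2 2·13=26. Service 368; fixed 264; total 632.
{Site 1, Site 2, Site 3, Site 4, Site 5, Site 6}: service 308 + fixed 685 = 993
No other subset beats 531.

Open Site 3 and Site 5; minimum total cost 531.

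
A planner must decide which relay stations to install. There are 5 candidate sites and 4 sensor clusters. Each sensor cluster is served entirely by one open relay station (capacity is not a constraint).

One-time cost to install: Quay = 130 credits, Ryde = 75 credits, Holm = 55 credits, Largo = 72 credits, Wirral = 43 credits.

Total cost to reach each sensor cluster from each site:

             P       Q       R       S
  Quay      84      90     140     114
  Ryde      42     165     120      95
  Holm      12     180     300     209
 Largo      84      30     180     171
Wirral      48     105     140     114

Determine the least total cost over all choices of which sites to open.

Minimum total cost: 434

For any fixed open set, each sensor cluster goes to its cheapest open site; total = fixed + service.
{Ryde, Largo}: P→Ryde 42, Q→Largo 30, R→Ryde 120, S→Ryde 95. Service 287; fixed 147; total 434.
{Largo, Wirral}: service 332 + fixed 115 = 447
{Wirral}: P→Wirral 48, Q→Wirral 105, R→Wirral 140, S→Wirral 114. Service 407; fixed 43; total 450.
{Quay, Ryde, Holm, Largo, Wirral}: P→Holm 12, Q→Largo 30, R→Ryde 120, S→Ryde 95. Service 257; fixed 375; total 632.
No other subset beats 434.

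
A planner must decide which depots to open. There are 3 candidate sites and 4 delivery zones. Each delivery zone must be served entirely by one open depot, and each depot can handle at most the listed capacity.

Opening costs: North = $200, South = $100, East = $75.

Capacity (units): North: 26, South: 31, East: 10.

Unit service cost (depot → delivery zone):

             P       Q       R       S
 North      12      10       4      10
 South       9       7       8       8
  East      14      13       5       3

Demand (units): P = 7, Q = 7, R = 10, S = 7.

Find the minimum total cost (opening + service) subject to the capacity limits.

Minimum total cost: 348

Open {South}: P→South 9·7=63, Q→South 7·7=49, R→South 8·10=80, S→South 8·7=56.
Loads: South carries 31/31. Service 248; fixed 100; total 348.
Next best feasible plan costs 388.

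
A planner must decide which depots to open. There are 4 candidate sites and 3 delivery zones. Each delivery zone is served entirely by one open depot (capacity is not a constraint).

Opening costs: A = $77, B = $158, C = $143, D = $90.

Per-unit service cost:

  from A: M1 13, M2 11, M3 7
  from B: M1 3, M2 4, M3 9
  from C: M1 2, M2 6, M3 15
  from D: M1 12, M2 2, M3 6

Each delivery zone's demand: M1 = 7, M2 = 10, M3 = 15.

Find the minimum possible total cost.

Minimum total cost: 284

For any fixed open set, each delivery zone goes to its cheapest open site; total = fixed + service.
{D}: M1→D 12·7=84, M2→D 2·10=20, M3→D 6·15=90. Service 194; fixed 90; total 284.
{B}: M1→B 3·7=21, M2→B 4·10=40, M3→B 9·15=135. Service 196; fixed 158; total 354.
{C, D}: service 124 + fixed 233 = 357
{A, B, C, D}: service 124 + fixed 468 = 592
(All 15 nonempty subsets were checked; D only is lowest.)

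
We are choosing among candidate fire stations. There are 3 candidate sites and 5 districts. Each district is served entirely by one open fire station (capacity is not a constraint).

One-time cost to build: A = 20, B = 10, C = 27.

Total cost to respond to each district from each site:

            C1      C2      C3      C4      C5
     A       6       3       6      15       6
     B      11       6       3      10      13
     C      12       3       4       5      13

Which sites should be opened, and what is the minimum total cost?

For any fixed open set, each district goes to its cheapest open site; total = fixed + service.
{B}: C1→B 11, C2→B 6, C3→B 3, C4→B 10, C5→B 13. Service 43; fixed 10; total 53.
{A}: service 36 + fixed 20 = 56
{A, B}: C1→A 6, C2→A 3, C3→B 3, C4→B 10, C5→A 6. Service 28; fixed 30; total 58.
{A, B, C}: C1→A 6, C2→A 3, C3→B 3, C4→C 5, C5→A 6. Service 23; fixed 57; total 80.
No other subset beats 53.

Open B only; minimum total cost 53.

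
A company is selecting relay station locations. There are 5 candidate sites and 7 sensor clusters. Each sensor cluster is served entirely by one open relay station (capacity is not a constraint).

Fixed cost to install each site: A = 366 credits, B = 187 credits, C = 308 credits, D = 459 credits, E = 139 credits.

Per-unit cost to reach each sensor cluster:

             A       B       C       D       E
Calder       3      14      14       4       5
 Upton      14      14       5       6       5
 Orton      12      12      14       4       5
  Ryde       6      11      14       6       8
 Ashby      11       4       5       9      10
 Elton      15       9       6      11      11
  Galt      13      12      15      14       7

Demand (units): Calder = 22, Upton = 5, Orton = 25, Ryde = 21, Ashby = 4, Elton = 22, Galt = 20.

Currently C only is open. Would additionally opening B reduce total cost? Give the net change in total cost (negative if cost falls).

Current service cost with {C}: 1429.
Adding B: each sensor cluster re-picks its cheapest; new service cost 1252, saving 177.
Extra fixed cost: 187. Net change = 187 − 177 = 10.
(Totals: 1737 → 1747.)

No — net change +10 (cost rises by 10).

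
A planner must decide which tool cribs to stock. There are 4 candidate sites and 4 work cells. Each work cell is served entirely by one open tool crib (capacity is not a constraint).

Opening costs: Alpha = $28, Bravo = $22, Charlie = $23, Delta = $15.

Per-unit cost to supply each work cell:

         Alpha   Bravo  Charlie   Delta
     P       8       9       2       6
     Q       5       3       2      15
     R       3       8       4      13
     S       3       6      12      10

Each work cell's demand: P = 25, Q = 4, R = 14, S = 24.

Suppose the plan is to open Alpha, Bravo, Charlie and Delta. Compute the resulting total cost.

Each work cell is assigned to its cheapest site among the open ones.
{Alpha, Bravo, Charlie, Delta}: P→Charlie 2·25=50, Q→Charlie 2·4=8, R→Alpha 3·14=42, S→Alpha 3·24=72. Service 172; fixed 88; total 260.

Total cost: 260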